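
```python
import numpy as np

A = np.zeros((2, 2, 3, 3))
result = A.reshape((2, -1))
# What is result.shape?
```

(2, 18)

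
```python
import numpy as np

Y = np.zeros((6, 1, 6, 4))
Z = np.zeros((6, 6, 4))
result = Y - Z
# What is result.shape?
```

(6, 6, 6, 4)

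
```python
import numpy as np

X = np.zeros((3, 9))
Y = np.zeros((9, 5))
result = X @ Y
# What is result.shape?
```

(3, 5)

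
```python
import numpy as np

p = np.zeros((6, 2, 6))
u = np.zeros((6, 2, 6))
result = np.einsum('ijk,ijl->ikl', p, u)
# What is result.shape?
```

(6, 6, 6)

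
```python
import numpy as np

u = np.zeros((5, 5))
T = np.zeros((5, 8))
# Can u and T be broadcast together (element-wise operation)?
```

No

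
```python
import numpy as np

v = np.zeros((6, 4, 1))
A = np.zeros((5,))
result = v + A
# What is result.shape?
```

(6, 4, 5)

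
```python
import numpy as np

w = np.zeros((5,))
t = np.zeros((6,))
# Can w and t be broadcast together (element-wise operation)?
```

No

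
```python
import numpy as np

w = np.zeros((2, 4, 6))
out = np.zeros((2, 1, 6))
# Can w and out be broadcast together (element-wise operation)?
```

Yes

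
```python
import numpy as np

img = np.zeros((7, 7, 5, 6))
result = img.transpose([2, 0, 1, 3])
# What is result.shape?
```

(5, 7, 7, 6)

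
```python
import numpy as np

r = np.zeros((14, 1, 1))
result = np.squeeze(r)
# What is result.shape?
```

(14,)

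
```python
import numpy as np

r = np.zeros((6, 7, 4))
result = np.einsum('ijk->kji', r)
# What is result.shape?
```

(4, 7, 6)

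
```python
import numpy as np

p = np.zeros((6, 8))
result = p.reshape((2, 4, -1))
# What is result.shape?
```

(2, 4, 6)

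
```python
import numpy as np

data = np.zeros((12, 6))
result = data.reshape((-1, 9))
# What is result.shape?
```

(8, 9)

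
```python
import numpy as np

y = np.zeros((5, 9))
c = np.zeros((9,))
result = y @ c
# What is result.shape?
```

(5,)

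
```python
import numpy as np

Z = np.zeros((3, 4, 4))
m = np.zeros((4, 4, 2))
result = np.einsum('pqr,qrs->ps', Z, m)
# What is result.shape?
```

(3, 2)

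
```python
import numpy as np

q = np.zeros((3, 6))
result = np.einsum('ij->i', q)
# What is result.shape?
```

(3,)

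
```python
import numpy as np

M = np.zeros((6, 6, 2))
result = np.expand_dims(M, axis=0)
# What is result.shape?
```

(1, 6, 6, 2)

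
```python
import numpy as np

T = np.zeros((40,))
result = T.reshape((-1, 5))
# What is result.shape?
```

(8, 5)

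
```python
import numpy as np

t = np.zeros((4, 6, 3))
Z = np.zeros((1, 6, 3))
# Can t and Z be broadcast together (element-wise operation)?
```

Yes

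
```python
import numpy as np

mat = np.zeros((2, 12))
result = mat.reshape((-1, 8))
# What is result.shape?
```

(3, 8)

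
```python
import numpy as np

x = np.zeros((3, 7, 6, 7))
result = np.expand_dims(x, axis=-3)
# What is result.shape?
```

(3, 7, 1, 6, 7)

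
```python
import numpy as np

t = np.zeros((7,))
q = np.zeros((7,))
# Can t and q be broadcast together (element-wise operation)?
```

Yes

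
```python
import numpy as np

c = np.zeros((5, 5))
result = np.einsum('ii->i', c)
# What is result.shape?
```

(5,)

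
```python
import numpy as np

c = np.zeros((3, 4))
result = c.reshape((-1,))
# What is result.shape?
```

(12,)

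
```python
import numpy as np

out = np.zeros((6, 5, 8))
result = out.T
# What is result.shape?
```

(8, 5, 6)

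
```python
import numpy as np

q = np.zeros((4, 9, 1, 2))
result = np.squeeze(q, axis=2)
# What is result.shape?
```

(4, 9, 2)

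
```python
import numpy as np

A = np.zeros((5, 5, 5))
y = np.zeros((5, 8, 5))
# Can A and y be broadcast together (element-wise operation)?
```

No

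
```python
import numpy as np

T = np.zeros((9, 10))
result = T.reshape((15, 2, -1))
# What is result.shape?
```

(15, 2, 3)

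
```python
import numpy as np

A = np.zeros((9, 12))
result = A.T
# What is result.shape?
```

(12, 9)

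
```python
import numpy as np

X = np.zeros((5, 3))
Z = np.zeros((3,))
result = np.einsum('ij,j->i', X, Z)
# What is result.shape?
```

(5,)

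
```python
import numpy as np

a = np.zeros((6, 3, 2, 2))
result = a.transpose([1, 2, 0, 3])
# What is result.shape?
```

(3, 2, 6, 2)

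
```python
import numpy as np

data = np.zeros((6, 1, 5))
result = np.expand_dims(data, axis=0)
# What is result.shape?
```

(1, 6, 1, 5)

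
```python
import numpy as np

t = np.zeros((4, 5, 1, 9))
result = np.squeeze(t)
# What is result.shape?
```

(4, 5, 9)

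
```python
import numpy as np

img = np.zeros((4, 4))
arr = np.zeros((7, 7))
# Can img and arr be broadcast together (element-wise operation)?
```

No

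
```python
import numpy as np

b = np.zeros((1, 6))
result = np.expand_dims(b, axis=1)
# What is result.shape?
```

(1, 1, 6)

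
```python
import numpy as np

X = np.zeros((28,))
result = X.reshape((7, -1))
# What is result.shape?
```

(7, 4)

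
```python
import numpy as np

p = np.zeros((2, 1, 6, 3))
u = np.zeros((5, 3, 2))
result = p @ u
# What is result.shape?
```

(2, 5, 6, 2)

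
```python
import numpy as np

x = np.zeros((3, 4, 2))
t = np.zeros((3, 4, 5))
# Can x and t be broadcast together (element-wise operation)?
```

No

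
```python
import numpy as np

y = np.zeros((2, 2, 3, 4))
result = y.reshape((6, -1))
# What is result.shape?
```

(6, 8)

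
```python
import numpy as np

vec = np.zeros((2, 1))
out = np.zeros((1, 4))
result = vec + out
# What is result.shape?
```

(2, 4)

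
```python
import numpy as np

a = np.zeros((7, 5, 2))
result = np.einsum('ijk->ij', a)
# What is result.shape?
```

(7, 5)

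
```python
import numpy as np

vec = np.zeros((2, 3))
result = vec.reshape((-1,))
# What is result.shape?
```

(6,)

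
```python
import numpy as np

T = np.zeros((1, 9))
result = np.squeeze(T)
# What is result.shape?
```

(9,)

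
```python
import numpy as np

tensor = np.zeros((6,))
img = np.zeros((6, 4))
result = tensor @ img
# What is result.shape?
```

(4,)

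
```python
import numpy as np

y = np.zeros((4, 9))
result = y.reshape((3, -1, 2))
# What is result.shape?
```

(3, 6, 2)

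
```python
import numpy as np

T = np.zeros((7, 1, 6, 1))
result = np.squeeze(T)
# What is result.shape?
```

(7, 6)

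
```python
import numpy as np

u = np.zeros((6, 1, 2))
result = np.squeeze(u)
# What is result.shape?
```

(6, 2)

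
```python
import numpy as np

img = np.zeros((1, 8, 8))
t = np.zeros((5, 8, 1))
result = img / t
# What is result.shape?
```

(5, 8, 8)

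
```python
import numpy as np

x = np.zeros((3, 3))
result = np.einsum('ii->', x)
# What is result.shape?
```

()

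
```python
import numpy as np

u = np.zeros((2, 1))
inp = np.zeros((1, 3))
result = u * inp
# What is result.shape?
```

(2, 3)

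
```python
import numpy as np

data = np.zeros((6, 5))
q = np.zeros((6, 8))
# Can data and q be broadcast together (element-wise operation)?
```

No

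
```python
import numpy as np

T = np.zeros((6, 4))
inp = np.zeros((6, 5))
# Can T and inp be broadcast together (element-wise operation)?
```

No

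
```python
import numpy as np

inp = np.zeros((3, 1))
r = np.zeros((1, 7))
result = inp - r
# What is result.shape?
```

(3, 7)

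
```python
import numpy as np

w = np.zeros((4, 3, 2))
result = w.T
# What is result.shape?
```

(2, 3, 4)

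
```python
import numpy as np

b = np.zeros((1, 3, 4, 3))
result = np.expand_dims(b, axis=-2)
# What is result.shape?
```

(1, 3, 4, 1, 3)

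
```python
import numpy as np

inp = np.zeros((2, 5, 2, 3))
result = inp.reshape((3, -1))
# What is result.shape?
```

(3, 20)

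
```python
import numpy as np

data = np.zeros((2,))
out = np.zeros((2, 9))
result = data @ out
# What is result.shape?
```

(9,)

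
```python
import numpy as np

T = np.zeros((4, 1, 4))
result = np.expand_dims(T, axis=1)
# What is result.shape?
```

(4, 1, 1, 4)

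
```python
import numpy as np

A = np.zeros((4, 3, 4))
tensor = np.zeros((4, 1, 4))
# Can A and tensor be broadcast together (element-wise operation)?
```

Yes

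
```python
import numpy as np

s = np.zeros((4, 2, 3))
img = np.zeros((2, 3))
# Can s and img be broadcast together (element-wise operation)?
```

Yes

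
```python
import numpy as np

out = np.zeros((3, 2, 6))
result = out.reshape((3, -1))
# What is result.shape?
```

(3, 12)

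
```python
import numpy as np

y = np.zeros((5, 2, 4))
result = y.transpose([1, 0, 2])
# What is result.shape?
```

(2, 5, 4)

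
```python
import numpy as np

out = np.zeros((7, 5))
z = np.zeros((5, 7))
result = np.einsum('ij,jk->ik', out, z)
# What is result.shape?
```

(7, 7)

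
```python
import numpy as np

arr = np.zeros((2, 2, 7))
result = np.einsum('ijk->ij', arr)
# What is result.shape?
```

(2, 2)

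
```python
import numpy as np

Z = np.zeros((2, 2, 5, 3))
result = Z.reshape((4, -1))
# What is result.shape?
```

(4, 15)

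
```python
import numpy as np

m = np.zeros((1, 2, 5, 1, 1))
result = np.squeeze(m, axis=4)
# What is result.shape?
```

(1, 2, 5, 1)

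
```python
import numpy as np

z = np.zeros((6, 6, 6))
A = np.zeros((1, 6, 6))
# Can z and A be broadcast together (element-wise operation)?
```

Yes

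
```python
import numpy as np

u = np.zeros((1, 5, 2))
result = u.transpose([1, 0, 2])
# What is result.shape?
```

(5, 1, 2)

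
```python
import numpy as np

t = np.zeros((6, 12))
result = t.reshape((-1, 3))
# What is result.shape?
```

(24, 3)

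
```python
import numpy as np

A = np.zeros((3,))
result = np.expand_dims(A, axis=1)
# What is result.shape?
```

(3, 1)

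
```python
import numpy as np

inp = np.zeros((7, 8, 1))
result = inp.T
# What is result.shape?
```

(1, 8, 7)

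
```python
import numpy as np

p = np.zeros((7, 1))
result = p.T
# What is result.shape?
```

(1, 7)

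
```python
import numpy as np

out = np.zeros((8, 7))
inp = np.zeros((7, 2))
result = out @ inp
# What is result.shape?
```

(8, 2)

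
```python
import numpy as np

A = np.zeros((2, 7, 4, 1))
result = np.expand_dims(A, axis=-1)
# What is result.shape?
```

(2, 7, 4, 1, 1)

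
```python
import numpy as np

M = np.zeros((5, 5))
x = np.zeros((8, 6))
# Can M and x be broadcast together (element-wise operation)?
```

No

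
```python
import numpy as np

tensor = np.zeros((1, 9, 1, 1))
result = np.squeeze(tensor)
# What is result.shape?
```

(9,)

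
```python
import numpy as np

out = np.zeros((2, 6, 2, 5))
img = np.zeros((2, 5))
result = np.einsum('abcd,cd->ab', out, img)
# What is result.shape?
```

(2, 6)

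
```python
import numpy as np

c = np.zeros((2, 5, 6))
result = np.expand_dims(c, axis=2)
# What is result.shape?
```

(2, 5, 1, 6)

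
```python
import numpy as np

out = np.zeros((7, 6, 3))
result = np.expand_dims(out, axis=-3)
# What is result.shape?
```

(7, 1, 6, 3)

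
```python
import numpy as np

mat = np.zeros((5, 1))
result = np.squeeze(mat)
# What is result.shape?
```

(5,)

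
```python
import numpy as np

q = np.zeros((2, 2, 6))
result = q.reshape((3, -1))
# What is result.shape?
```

(3, 8)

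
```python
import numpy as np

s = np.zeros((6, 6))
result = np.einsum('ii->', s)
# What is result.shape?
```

()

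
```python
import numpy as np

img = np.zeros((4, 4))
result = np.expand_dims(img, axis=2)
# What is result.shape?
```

(4, 4, 1)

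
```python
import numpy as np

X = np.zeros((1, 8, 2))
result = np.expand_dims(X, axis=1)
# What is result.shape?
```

(1, 1, 8, 2)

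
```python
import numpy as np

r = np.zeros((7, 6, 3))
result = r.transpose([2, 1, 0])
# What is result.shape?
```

(3, 6, 7)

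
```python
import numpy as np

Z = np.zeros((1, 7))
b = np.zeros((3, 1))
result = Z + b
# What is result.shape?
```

(3, 7)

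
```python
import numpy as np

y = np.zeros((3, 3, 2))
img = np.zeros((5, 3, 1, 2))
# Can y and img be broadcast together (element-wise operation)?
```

Yes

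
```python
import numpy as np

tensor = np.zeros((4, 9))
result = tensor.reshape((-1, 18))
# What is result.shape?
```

(2, 18)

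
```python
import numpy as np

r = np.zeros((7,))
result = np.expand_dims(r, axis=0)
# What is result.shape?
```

(1, 7)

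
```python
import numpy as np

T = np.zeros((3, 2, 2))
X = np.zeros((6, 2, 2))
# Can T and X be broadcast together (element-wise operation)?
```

No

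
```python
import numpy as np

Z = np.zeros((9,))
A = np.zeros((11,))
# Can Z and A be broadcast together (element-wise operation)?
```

No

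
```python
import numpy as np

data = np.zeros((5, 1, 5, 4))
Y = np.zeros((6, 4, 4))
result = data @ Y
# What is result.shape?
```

(5, 6, 5, 4)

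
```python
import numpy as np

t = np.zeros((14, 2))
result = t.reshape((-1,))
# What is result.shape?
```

(28,)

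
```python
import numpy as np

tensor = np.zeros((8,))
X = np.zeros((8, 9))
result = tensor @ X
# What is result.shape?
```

(9,)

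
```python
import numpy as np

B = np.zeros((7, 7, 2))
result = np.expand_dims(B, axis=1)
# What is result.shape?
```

(7, 1, 7, 2)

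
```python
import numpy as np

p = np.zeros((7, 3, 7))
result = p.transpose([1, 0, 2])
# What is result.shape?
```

(3, 7, 7)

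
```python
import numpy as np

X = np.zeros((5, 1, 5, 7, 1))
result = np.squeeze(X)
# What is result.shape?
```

(5, 5, 7)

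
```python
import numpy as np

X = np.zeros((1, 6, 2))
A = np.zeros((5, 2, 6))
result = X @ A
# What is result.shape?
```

(5, 6, 6)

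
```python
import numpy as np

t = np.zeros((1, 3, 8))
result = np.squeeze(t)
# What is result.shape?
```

(3, 8)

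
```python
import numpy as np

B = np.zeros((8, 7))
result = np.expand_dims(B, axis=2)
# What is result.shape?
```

(8, 7, 1)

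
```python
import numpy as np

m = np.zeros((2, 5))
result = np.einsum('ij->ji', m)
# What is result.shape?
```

(5, 2)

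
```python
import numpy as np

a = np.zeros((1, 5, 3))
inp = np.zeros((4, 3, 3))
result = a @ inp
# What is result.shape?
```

(4, 5, 3)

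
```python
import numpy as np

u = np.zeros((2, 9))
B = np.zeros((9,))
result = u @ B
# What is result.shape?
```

(2,)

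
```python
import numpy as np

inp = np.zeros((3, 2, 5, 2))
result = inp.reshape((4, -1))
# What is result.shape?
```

(4, 15)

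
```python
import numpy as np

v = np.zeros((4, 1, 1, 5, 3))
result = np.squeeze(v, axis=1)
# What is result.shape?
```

(4, 1, 5, 3)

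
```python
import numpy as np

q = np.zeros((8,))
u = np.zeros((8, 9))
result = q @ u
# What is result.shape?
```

(9,)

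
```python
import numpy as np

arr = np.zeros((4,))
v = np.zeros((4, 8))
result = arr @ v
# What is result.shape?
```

(8,)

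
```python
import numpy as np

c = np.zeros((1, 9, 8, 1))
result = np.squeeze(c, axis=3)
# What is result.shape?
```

(1, 9, 8)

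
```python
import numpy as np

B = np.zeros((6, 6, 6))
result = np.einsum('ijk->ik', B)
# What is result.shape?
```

(6, 6)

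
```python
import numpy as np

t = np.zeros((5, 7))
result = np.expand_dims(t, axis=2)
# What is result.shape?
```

(5, 7, 1)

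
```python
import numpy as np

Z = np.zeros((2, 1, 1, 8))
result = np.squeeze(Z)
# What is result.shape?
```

(2, 8)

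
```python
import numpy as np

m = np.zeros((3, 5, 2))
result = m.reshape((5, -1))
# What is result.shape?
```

(5, 6)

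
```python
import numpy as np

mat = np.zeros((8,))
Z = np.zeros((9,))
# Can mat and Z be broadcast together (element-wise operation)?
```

No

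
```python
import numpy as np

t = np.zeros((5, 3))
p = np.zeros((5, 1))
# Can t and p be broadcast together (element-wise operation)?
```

Yes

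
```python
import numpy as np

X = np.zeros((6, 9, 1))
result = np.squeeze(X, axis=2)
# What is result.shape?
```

(6, 9)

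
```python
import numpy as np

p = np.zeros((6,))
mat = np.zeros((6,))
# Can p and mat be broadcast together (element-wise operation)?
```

Yes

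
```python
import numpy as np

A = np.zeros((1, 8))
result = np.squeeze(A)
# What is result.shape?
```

(8,)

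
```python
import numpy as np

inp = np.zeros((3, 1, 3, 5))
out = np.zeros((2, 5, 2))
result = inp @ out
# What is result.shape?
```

(3, 2, 3, 2)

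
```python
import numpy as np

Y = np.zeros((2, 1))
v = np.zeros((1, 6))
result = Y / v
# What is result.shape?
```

(2, 6)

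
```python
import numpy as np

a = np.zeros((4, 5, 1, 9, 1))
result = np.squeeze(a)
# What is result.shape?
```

(4, 5, 9)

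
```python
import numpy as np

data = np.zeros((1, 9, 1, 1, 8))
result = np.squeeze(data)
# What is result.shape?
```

(9, 8)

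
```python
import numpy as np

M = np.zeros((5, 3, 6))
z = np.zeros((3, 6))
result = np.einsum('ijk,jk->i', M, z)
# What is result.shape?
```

(5,)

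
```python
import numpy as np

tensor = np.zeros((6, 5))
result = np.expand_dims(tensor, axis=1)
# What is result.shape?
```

(6, 1, 5)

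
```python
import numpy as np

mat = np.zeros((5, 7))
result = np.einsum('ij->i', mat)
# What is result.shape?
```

(5,)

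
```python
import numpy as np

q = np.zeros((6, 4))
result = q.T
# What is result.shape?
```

(4, 6)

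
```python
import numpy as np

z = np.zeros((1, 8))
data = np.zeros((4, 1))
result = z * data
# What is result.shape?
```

(4, 8)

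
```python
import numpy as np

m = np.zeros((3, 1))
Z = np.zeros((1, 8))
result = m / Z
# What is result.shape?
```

(3, 8)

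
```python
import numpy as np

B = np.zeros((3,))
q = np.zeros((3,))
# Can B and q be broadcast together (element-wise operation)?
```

Yes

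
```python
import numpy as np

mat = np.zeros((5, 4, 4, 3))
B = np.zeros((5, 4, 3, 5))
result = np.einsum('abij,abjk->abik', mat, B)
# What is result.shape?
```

(5, 4, 4, 5)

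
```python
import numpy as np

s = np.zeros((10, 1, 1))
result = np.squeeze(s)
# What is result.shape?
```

(10,)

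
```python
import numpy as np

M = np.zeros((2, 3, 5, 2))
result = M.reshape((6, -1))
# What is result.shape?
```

(6, 10)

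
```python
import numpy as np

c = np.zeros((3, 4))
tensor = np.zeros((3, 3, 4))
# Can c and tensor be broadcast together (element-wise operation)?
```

Yes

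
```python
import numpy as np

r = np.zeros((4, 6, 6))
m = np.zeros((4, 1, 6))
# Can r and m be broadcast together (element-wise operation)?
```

Yes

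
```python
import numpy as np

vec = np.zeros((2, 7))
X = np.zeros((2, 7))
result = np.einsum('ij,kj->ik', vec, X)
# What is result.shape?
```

(2, 2)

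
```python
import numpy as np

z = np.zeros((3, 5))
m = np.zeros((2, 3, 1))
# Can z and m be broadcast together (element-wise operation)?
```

Yes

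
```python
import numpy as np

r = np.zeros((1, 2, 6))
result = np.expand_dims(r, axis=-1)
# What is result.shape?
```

(1, 2, 6, 1)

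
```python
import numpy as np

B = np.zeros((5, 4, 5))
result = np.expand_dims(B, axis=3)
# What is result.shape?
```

(5, 4, 5, 1)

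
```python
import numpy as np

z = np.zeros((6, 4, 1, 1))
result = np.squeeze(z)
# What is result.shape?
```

(6, 4)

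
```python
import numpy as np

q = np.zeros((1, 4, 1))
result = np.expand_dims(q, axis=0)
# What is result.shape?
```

(1, 1, 4, 1)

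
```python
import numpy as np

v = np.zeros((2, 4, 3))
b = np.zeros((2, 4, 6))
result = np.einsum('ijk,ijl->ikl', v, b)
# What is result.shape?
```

(2, 3, 6)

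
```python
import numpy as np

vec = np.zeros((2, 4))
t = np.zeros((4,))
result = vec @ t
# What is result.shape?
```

(2,)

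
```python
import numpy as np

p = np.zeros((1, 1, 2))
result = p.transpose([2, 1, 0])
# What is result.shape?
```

(2, 1, 1)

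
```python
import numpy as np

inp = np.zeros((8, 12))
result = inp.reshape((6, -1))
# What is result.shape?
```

(6, 16)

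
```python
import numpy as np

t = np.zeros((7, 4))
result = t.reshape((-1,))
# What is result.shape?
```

(28,)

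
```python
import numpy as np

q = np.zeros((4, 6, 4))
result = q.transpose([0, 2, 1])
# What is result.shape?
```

(4, 4, 6)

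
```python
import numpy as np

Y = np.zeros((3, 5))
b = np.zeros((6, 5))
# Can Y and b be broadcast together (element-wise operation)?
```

No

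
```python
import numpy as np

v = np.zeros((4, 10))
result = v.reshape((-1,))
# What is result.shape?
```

(40,)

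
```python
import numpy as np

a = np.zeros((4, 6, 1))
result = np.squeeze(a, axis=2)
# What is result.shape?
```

(4, 6)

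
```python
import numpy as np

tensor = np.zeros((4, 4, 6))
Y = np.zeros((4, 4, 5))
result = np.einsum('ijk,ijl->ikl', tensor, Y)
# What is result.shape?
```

(4, 6, 5)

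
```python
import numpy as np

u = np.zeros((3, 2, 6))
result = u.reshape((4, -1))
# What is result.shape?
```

(4, 9)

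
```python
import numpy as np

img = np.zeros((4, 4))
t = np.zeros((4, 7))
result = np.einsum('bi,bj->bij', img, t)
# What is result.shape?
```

(4, 4, 7)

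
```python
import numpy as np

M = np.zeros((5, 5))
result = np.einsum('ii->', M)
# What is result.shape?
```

()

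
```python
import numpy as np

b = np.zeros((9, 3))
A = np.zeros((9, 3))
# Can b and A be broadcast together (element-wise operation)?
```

Yes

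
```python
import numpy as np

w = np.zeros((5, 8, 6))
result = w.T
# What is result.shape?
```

(6, 8, 5)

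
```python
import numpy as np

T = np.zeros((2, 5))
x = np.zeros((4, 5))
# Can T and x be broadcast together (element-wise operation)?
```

No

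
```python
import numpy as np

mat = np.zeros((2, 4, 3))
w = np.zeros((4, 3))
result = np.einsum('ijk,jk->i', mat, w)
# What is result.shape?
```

(2,)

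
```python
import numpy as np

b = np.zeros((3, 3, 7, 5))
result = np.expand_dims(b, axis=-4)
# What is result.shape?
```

(3, 1, 3, 7, 5)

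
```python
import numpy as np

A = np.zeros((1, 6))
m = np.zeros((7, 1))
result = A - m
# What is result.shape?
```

(7, 6)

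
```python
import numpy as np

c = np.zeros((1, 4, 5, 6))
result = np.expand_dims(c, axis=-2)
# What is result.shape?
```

(1, 4, 5, 1, 6)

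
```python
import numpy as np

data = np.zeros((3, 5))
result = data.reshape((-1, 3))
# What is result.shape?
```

(5, 3)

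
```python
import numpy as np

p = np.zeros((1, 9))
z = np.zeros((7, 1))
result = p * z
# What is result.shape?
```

(7, 9)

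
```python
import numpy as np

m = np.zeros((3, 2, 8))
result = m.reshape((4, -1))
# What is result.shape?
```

(4, 12)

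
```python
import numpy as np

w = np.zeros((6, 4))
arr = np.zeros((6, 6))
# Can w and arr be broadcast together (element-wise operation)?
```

No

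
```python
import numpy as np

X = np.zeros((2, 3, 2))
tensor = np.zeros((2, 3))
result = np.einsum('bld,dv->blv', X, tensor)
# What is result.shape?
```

(2, 3, 3)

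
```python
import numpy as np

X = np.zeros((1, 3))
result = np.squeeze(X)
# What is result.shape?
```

(3,)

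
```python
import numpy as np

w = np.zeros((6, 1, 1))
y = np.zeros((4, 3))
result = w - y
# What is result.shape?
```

(6, 4, 3)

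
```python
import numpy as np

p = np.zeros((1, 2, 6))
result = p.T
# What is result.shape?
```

(6, 2, 1)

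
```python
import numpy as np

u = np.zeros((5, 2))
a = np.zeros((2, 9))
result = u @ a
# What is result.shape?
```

(5, 9)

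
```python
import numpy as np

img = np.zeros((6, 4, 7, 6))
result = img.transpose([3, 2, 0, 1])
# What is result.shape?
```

(6, 7, 6, 4)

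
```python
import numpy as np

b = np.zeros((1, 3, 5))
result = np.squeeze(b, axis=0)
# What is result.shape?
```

(3, 5)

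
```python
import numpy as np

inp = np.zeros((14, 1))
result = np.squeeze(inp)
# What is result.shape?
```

(14,)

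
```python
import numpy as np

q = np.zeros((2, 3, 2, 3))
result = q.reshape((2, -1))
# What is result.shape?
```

(2, 18)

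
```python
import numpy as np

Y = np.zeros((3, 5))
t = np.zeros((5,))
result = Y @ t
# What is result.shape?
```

(3,)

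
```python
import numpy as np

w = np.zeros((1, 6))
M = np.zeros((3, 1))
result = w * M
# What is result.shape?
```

(3, 6)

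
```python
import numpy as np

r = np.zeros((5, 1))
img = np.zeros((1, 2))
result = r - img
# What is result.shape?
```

(5, 2)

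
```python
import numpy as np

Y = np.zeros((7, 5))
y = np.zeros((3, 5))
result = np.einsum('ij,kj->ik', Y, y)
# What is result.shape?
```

(7, 3)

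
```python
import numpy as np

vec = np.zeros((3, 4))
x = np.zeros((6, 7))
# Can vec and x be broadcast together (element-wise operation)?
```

No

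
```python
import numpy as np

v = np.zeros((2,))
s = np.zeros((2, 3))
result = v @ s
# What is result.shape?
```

(3,)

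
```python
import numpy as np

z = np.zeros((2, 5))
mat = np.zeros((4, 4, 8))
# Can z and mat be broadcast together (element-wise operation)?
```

No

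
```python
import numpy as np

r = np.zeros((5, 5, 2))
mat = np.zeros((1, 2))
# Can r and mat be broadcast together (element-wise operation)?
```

Yes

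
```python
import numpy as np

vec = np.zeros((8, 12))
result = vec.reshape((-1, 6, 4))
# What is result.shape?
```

(4, 6, 4)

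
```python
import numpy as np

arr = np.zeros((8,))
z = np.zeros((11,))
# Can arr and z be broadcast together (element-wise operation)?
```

No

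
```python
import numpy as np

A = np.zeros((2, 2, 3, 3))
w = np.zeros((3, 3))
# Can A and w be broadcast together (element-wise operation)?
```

Yes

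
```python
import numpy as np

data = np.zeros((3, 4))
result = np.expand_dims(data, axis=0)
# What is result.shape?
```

(1, 3, 4)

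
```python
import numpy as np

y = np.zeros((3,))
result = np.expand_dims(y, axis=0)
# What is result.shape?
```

(1, 3)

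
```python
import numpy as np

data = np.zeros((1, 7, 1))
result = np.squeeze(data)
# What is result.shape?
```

(7,)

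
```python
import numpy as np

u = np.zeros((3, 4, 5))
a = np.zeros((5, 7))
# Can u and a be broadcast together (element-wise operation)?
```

No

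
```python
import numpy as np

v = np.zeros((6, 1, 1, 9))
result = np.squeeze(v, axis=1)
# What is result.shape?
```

(6, 1, 9)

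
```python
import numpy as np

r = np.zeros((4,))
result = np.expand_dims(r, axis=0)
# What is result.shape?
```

(1, 4)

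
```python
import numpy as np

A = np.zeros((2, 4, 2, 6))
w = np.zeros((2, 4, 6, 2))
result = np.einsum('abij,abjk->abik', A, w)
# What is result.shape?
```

(2, 4, 2, 2)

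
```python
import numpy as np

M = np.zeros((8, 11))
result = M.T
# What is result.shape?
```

(11, 8)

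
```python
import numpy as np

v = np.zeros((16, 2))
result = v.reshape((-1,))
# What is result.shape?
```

(32,)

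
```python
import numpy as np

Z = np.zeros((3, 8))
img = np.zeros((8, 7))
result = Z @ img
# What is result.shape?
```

(3, 7)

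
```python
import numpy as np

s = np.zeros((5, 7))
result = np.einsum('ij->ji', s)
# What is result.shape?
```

(7, 5)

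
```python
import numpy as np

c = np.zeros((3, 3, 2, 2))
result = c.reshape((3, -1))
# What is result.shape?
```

(3, 12)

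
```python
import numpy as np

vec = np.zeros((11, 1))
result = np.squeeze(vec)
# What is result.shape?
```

(11,)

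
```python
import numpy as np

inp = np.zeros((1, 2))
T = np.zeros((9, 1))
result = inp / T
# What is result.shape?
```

(9, 2)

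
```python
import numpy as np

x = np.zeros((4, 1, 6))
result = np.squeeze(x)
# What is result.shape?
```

(4, 6)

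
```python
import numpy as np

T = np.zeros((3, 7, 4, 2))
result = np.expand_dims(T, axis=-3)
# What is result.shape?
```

(3, 7, 1, 4, 2)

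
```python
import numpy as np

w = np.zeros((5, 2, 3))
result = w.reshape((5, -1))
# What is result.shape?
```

(5, 6)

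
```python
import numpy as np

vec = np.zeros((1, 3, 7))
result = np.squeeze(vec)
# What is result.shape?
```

(3, 7)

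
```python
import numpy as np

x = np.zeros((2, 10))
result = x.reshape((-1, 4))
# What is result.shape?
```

(5, 4)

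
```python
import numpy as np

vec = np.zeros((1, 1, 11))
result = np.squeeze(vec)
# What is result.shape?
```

(11,)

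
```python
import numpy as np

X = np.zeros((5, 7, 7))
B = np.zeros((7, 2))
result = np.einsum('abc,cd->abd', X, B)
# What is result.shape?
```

(5, 7, 2)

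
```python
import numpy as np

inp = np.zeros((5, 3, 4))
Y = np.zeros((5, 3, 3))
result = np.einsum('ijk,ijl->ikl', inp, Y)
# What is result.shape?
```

(5, 4, 3)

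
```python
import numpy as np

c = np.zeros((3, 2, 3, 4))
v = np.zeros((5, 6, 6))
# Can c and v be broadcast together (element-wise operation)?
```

No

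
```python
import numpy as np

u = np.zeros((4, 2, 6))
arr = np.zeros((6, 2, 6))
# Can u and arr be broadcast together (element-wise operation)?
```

No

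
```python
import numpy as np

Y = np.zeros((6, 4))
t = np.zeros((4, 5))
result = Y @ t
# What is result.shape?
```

(6, 5)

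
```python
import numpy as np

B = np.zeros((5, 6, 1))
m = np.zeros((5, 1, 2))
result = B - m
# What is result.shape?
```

(5, 6, 2)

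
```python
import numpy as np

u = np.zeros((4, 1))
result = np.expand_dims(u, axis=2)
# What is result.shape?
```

(4, 1, 1)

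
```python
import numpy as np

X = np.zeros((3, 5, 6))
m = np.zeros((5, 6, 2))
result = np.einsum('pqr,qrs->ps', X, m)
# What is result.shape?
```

(3, 2)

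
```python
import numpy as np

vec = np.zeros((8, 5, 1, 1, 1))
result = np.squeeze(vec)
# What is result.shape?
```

(8, 5)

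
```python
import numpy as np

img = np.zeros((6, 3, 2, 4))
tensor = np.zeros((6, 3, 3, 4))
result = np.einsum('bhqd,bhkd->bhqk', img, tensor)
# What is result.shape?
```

(6, 3, 2, 3)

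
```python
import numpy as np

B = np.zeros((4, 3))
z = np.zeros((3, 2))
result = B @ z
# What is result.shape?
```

(4, 2)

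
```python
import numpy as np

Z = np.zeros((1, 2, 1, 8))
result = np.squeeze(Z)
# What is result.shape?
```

(2, 8)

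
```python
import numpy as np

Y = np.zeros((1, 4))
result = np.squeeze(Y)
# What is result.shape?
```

(4,)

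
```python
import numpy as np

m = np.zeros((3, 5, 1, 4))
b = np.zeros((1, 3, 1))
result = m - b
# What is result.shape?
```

(3, 5, 3, 4)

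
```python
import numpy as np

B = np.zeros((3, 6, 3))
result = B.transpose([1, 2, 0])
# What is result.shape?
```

(6, 3, 3)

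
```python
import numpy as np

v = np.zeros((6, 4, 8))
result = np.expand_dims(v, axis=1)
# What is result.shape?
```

(6, 1, 4, 8)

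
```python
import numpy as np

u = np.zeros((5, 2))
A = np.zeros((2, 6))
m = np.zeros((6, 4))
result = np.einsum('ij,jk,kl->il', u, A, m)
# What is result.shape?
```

(5, 4)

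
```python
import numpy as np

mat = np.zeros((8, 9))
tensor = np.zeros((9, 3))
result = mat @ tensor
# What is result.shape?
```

(8, 3)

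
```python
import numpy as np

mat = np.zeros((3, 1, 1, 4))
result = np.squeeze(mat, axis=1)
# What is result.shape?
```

(3, 1, 4)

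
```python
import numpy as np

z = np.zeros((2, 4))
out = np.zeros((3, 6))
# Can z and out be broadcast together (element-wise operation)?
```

No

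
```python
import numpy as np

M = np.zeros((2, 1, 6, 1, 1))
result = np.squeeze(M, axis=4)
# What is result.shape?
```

(2, 1, 6, 1)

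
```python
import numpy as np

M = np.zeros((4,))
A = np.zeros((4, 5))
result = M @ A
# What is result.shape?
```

(5,)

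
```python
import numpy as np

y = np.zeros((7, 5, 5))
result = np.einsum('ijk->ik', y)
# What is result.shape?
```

(7, 5)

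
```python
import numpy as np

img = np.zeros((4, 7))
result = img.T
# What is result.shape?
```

(7, 4)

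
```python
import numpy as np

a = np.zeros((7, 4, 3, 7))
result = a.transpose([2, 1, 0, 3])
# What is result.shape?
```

(3, 4, 7, 7)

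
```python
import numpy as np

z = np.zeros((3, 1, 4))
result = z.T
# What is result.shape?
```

(4, 1, 3)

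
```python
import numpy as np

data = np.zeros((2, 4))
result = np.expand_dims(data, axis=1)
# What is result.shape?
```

(2, 1, 4)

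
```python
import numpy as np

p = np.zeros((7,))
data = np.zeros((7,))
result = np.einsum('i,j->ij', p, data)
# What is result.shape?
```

(7, 7)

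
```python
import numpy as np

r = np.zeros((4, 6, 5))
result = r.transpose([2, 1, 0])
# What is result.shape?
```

(5, 6, 4)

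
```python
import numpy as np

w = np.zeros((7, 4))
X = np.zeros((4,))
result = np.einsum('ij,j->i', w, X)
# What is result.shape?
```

(7,)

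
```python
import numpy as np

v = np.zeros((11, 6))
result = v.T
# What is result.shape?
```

(6, 11)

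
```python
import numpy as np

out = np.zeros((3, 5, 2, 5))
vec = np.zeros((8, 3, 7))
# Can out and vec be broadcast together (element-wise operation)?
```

No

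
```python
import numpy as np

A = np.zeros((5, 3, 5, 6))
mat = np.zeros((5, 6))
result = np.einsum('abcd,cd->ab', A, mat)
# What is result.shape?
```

(5, 3)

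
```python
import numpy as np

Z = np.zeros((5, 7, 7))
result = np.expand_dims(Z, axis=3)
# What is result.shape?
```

(5, 7, 7, 1)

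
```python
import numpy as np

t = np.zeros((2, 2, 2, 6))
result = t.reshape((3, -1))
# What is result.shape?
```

(3, 16)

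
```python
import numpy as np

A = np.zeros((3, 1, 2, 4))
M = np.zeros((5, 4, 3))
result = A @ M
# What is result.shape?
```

(3, 5, 2, 3)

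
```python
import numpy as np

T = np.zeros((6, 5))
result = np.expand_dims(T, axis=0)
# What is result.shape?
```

(1, 6, 5)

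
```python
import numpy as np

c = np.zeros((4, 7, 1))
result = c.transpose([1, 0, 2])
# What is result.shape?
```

(7, 4, 1)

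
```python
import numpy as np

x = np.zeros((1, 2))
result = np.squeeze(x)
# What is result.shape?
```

(2,)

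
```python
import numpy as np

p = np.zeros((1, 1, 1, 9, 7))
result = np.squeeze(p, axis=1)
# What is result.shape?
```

(1, 1, 9, 7)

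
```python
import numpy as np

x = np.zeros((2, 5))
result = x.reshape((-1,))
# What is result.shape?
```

(10,)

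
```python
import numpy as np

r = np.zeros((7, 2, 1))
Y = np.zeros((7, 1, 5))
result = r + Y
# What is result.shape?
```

(7, 2, 5)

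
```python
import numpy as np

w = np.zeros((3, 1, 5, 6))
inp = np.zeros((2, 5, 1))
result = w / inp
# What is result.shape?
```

(3, 2, 5, 6)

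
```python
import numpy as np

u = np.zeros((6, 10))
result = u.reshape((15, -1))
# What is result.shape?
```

(15, 4)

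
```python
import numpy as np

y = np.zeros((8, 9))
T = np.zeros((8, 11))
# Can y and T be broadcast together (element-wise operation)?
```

No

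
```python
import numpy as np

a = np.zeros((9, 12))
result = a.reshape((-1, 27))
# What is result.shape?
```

(4, 27)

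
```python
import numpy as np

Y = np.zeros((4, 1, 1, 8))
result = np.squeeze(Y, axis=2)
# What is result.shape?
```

(4, 1, 8)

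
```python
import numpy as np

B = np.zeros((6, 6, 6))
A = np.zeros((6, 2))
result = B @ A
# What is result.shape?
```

(6, 6, 2)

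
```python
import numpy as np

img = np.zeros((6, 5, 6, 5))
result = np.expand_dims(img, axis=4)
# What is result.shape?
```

(6, 5, 6, 5, 1)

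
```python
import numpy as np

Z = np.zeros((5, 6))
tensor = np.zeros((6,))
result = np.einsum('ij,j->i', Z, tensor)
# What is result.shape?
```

(5,)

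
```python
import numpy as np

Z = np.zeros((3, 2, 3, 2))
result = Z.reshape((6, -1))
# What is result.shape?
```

(6, 6)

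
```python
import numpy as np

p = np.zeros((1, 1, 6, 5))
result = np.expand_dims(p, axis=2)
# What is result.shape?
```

(1, 1, 1, 6, 5)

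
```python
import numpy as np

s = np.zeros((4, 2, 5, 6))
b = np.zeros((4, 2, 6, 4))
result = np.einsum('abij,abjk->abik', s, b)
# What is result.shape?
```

(4, 2, 5, 4)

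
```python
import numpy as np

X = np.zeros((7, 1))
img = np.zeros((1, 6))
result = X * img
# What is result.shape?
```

(7, 6)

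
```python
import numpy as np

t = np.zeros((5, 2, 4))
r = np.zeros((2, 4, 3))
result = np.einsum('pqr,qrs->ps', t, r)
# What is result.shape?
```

(5, 3)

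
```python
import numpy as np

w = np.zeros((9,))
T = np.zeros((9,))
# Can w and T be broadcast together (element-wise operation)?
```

Yes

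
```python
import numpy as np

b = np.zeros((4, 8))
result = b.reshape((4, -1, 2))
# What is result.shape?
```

(4, 4, 2)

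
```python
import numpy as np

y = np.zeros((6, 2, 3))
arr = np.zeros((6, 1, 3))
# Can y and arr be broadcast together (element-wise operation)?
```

Yes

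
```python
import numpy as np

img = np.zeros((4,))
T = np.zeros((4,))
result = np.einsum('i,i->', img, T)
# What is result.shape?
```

()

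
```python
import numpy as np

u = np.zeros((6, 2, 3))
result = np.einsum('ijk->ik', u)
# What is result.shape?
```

(6, 3)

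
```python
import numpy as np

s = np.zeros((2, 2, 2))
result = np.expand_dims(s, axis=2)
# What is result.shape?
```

(2, 2, 1, 2)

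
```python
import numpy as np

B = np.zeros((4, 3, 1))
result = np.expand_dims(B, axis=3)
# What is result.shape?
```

(4, 3, 1, 1)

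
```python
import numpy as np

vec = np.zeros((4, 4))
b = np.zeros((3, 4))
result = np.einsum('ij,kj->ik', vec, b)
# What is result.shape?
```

(4, 3)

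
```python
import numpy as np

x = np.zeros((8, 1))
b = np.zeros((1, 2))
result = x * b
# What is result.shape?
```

(8, 2)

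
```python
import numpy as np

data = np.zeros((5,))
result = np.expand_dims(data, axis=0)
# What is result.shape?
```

(1, 5)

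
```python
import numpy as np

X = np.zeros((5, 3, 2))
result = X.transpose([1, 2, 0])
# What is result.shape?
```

(3, 2, 5)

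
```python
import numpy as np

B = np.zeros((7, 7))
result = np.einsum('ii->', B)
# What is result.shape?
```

()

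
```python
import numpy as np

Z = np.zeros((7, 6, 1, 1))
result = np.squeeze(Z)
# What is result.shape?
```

(7, 6)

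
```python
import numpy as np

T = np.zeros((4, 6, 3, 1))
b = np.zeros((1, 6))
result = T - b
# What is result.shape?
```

(4, 6, 3, 6)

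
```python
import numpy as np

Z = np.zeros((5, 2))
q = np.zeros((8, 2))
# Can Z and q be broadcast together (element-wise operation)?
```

No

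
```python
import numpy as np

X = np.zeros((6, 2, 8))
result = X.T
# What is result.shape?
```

(8, 2, 6)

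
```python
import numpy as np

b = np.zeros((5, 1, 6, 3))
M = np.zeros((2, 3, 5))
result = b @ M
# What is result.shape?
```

(5, 2, 6, 5)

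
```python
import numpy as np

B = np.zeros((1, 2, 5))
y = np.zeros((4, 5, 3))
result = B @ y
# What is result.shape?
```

(4, 2, 3)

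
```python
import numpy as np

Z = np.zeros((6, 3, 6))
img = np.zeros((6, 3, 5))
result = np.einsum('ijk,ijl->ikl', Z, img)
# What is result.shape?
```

(6, 6, 5)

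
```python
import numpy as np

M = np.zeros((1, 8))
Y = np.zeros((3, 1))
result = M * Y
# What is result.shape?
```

(3, 8)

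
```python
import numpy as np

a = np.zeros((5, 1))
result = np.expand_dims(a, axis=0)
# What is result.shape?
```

(1, 5, 1)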